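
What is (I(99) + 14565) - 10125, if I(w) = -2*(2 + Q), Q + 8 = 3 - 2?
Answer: 4450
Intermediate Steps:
Q = -7 (Q = -8 + (3 - 2) = -8 + 1 = -7)
I(w) = 10 (I(w) = -2*(2 - 7) = -2*(-5) = 10)
(I(99) + 14565) - 10125 = (10 + 14565) - 10125 = 14575 - 10125 = 4450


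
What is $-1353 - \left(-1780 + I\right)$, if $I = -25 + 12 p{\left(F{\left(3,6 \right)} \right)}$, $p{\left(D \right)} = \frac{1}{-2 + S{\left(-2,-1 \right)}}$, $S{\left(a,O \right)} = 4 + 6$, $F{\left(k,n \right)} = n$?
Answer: $\frac{901}{2} \approx 450.5$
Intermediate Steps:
$S{\left(a,O \right)} = 10$
$p{\left(D \right)} = \frac{1}{8}$ ($p{\left(D \right)} = \frac{1}{-2 + 10} = \frac{1}{8}$)
$I = - \frac{47}{2}$ ($I = -25 + 12 \cdot \frac{1}{8} = -25 + \frac{3}{2} = - \frac{47}{2} \approx -23.5$)
$-1353 - \left(-1780 + I\right) = -1353 + \left(1780 - - \frac{47}{2}\right) = -1353 + \left(1780 + \frac{47}{2}\right) = -1353 + \frac{3607}{2} = \frac{901}{2}$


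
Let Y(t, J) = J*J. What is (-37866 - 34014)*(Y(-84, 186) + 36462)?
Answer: -5107649040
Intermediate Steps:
Y(t, J) = J²
(-37866 - 34014)*(Y(-84, 186) + 36462) = (-37866 - 34014)*(186² + 36462) = -71880*(34596 + 36462) = -71880*71058 = -5107649040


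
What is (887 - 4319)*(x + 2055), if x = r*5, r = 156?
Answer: -9729720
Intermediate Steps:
x = 780 (x = 156*5 = 780)
(887 - 4319)*(x + 2055) = (887 - 4319)*(780 + 2055) = -3432*2835 = -9729720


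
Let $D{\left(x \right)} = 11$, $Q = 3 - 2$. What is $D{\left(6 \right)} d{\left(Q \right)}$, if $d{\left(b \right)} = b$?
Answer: $11$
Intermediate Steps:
$Q = 1$ ($Q = 3 - 2 = 1$)
$D{\left(6 \right)} d{\left(Q \right)} = 11 \cdot 1 = 11$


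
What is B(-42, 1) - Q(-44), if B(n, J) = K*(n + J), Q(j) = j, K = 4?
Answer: -120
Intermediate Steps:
B(n, J) = 4*J + 4*n (B(n, J) = 4*(n + J) = 4*(J + n) = 4*J + 4*n)
B(-42, 1) - Q(-44) = (4*1 + 4*(-42)) - 1*(-44) = (4 - 168) + 44 = -164 + 44 = -120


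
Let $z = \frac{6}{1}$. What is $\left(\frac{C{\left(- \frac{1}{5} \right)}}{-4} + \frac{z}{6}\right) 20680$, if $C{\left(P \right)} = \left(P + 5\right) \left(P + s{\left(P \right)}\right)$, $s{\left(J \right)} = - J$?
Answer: $20680$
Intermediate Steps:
$z = 6$ ($z = 6 \cdot 1 = 6$)
$C{\left(P \right)} = 0$ ($C{\left(P \right)} = \left(P + 5\right) \left(P - P\right) = \left(5 + P\right) 0 = 0$)
$\left(\frac{C{\left(- \frac{1}{5} \right)}}{-4} + \frac{z}{6}\right) 20680 = \left(\frac{0}{-4} + \frac{6}{6}\right) 20680 = \left(0 \left(- \frac{1}{4}\right) + 6 \cdot \frac{1}{6}\right) 20680 = \left(0 + 1\right) 20680 = 1 \cdot 20680 = 20680$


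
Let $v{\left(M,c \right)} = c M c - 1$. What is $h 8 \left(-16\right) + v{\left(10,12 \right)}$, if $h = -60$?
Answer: $9119$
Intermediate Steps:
$v{\left(M,c \right)} = -1 + M c^{2}$ ($v{\left(M,c \right)} = M c c - 1 = M c^{2} - 1 = -1 + M c^{2}$)
$h 8 \left(-16\right) + v{\left(10,12 \right)} = - 60 \cdot 8 \left(-16\right) - \left(1 - 10 \cdot 12^{2}\right) = \left(-60\right) \left(-128\right) + \left(-1 + 10 \cdot 144\right) = 7680 + \left(-1 + 1440\right) = 7680 + 1439 = 9119$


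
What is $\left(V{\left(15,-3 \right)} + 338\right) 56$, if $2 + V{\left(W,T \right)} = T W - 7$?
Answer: $15904$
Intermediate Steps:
$V{\left(W,T \right)} = -9 + T W$ ($V{\left(W,T \right)} = -2 + \left(T W - 7\right) = -2 + \left(-7 + T W\right) = -9 + T W$)
$\left(V{\left(15,-3 \right)} + 338\right) 56 = \left(\left(-9 - 45\right) + 338\right) 56 = \left(-54 + 338\right) 56 = 284 \cdot 56 = 15904$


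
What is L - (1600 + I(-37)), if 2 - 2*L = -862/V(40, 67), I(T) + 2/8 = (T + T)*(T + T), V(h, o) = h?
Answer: -282559/40 ≈ -7064.0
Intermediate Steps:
I(T) = -¼ + 4*T² (I(T) = -¼ + (T + T)*(T + T) = -¼ + (2*T)*(2*T) = -¼ + 4*T²)
L = 471/40 (L = 1 - (-431)/40 = 1 - ½*(-431/20) = 1 + 431/40 = 471/40 ≈ 11.775)
L - (1600 + I(-37)) = 471/40 - (1600 + (-¼ + 4*(-37)²)) = 471/40 - (1600 + (-¼ + 4*1369)) = 471/40 - (1600 + (-¼ + 5476)) = 471/40 - (1600 + 21903/4) = 471/40 - 1*28303/4 = 471/40 - 28303/4 = -282559/40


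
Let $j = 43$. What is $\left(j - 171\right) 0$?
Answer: $0$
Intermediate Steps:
$\left(j - 171\right) 0 = \left(43 - 171\right) 0 = \left(-128\right) 0 = 0$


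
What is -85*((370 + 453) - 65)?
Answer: -64430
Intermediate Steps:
-85*((370 + 453) - 65) = -85*(823 - 65) = -85*758 = -64430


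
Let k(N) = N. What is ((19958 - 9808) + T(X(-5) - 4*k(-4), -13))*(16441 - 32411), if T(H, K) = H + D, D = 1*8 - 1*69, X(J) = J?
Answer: -161297000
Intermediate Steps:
D = -61 (D = 8 - 69 = -61)
T(H, K) = -61 + H (T(H, K) = H - 61 = -61 + H)
((19958 - 9808) + T(X(-5) - 4*k(-4), -13))*(16441 - 32411) = ((19958 - 9808) + (-61 + (-5 - 4*(-4))))*(16441 - 32411) = (10150 + (-61 + (-5 + 16)))*(-15970) = (10150 + (-61 + 11))*(-15970) = (10150 - 50)*(-15970) = 10100*(-15970) = -161297000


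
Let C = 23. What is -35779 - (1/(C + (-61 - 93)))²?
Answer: -614003420/17161 ≈ -35779.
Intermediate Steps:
-35779 - (1/(C + (-61 - 93)))² = -35779 - (1/(23 + (-61 - 93)))² = -35779 - (1/(23 - 154))² = -35779 - (1/(-131))² = -35779 - (-1/131)² = -35779 - 1*1/17161 = -35779 - 1/17161 = -614003420/17161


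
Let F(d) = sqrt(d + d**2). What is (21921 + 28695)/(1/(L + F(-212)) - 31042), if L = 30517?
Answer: -1463188672150958232/897350693712681121 + 101232*sqrt(11183)/897350693712681121 ≈ -1.6306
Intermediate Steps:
(21921 + 28695)/(1/(L + F(-212)) - 31042) = (21921 + 28695)/(1/(30517 + sqrt(-212*(1 - 212))) - 31042) = 50616/(1/(30517 + sqrt(-212*(-211))) - 31042) = 50616/(1/(30517 + sqrt(44732)) - 31042) = 50616/(1/(30517 + 2*sqrt(11183)) - 31042) = 50616/(-31042 + 1/(30517 + 2*sqrt(11183)))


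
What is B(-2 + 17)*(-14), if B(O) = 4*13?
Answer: -728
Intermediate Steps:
B(O) = 52
B(-2 + 17)*(-14) = 52*(-14) = -728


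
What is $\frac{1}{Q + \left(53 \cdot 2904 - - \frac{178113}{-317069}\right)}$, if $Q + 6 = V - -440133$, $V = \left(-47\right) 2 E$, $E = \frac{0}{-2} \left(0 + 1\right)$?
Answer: $\frac{317069}{188351173578} \approx 1.6834 \cdot 10^{-6}$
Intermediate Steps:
$E = 0$ ($E = 0 \left(- \frac{1}{2}\right) 1 = 0 \cdot 1 = 0$)
$V = 0$ ($V = \left(-47\right) 2 \cdot 0 = \left(-94\right) 0 = 0$)
$Q = 440127$ ($Q = -6 + \left(0 - -440133\right) = -6 + \left(0 + 440133\right) = -6 + 440133 = 440127$)
$\frac{1}{Q + \left(53 \cdot 2904 - - \frac{178113}{-317069}\right)} = \frac{1}{440127 + \left(53 \cdot 2904 - - \frac{178113}{-317069}\right)} = \frac{1}{440127 + \left(153912 - \left(-178113\right) \left(- \frac{1}{317069}\right)\right)} = \frac{1}{440127 + \left(153912 - \frac{178113}{317069}\right)} = \frac{1}{440127 + \frac{48800545815}{317069}} = \frac{1}{\frac{188351173578}{317069}} = \frac{317069}{188351173578}$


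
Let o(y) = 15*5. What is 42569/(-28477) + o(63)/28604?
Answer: -1215507901/814556108 ≈ -1.4922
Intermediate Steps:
o(y) = 75
42569/(-28477) + o(63)/28604 = 42569/(-28477) + 75/28604 = 42569*(-1/28477) + 75*(1/28604) = -42569/28477 + 75/28604 = -1215507901/814556108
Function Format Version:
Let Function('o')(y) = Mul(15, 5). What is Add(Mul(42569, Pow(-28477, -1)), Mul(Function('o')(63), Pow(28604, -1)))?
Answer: Rational(-1215507901, 814556108) ≈ -1.4922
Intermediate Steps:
Function('o')(y) = 75
Add(Mul(42569, Pow(-28477, -1)), Mul(Function('o')(63), Pow(28604, -1))) = Add(Mul(42569, Pow(-28477, -1)), Mul(75, Pow(28604, -1))) = Add(Mul(42569, Rational(-1, 28477)), Mul(75, Rational(1, 28604))) = Add(Rational(-42569, 28477), Rational(75, 28604)) = Rational(-1215507901, 814556108)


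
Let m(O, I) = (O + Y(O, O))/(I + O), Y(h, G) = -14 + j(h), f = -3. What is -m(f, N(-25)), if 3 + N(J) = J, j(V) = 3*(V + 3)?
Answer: -17/31 ≈ -0.54839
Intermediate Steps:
j(V) = 9 + 3*V (j(V) = 3*(3 + V) = 9 + 3*V)
N(J) = -3 + J
Y(h, G) = -5 + 3*h (Y(h, G) = -14 + (9 + 3*h) = -5 + 3*h)
m(O, I) = (-5 + 4*O)/(I + O) (m(O, I) = (O + (-5 + 3*O))/(I + O) = (-5 + 4*O)/(I + O))
-m(f, N(-25)) = -(-5 + 4*(-3))/((-3 - 25) - 3) = -(-5 - 12)/(-28 - 3) = -(-17)/(-31) = -(-1)*(-17)/31 = -1*17/31 = -17/31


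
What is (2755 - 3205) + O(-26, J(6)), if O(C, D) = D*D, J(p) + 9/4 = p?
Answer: -6975/16 ≈ -435.94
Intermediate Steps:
J(p) = -9/4 + p
O(C, D) = D**2
(2755 - 3205) + O(-26, J(6)) = (2755 - 3205) + (-9/4 + 6)**2 = -450 + (15/4)**2 = -450 + 225/16 = -6975/16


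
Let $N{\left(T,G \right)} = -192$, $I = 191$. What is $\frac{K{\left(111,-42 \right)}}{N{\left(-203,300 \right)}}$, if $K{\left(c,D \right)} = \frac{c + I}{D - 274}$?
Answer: $\frac{151}{30336} \approx 0.0049776$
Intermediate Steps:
$K{\left(c,D \right)} = \frac{191 + c}{-274 + D}$ ($K{\left(c,D \right)} = \frac{c + 191}{D - 274} = \frac{191 + c}{-274 + D}$)
$\frac{K{\left(111,-42 \right)}}{N{\left(-203,300 \right)}} = \frac{\frac{1}{-274 - 42} \left(191 + 111\right)}{-192} = \frac{1}{-316} \cdot 302 \left(- \frac{1}{192}\right) = \left(- \frac{1}{316}\right) 302 \left(- \frac{1}{192}\right) = \left(- \frac{151}{158}\right) \left(- \frac{1}{192}\right) = \frac{151}{30336}$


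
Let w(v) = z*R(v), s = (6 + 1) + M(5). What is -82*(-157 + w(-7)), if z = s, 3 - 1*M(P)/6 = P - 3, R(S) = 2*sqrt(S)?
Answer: 12874 - 2132*I*sqrt(7) ≈ 12874.0 - 5640.7*I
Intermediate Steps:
M(P) = 36 - 6*P (M(P) = 18 - 6*(P - 3) = 18 - 6*(-3 + P) = 18 + (18 - 6*P) = 36 - 6*P)
s = 13 (s = (6 + 1) + (36 - 6*5) = 7 + (36 - 30) = 7 + 6 = 13)
z = 13
w(v) = 26*sqrt(v) (w(v) = 13*(2*sqrt(v)) = 26*sqrt(v))
-82*(-157 + w(-7)) = -82*(-157 + 26*sqrt(-7)) = -82*(-157 + 26*(I*sqrt(7))) = -82*(-157 + 26*I*sqrt(7)) = 12874 - 2132*I*sqrt(7)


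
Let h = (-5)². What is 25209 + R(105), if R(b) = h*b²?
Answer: 300834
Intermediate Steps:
h = 25
R(b) = 25*b²
25209 + R(105) = 25209 + 25*105² = 25209 + 25*11025 = 25209 + 275625 = 300834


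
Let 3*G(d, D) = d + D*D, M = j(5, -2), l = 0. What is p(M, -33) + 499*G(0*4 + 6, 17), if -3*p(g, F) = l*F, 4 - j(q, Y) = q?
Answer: 147205/3 ≈ 49068.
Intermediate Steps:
j(q, Y) = 4 - q
M = -1 (M = 4 - 1*5 = 4 - 5 = -1)
p(g, F) = 0 (p(g, F) = -0*F = -⅓*0 = 0)
G(d, D) = d/3 + D²/3 (G(d, D) = (d + D*D)/3 = (d + D²)/3 = d/3 + D²/3)
p(M, -33) + 499*G(0*4 + 6, 17) = 0 + 499*((0*4 + 6)/3 + (⅓)*17²) = 0 + 499*((0 + 6)/3 + (⅓)*289) = 0 + 499*((⅓)*6 + 289/3) = 0 + 499*(2 + 289/3) = 0 + 499*(295/3) = 0 + 147205/3 = 147205/3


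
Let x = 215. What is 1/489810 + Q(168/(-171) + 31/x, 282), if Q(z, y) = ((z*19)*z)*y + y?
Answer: 348198300417559/86037575550 ≈ 4047.1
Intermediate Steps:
Q(z, y) = y + 19*y*z² (Q(z, y) = ((19*z)*z)*y + y = (19*z²)*y + y = 19*y*z² + y = y + 19*y*z²)
1/489810 + Q(168/(-171) + 31/x, 282) = 1/489810 + 282*(1 + 19*(168/(-171) + 31/215)²) = 1/489810 + 282*(1 + 19*(168*(-1/171) + 31*(1/215))²) = 1/489810 + 282*(1 + 19*(-56/57 + 31/215)²) = 1/489810 + 282*(1 + 19*(-10273/12255)²) = 1/489810 + 282*(1 + 19*(105534529/150185025)) = 1/489810 + 282*(1 + 105534529/7904475) = 1/489810 + 282*(113439004/7904475) = 1/489810 + 10663266376/2634825 = 348198300417559/86037575550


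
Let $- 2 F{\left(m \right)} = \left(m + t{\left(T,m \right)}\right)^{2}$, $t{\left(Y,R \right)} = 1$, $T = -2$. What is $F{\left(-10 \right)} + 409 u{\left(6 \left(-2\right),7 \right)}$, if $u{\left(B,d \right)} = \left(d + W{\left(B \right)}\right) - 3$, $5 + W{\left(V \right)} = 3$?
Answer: $\frac{1555}{2} \approx 777.5$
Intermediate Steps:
$W{\left(V \right)} = -2$ ($W{\left(V \right)} = -5 + 3 = -2$)
$u{\left(B,d \right)} = -5 + d$ ($u{\left(B,d \right)} = \left(d - 2\right) - 3 = \left(-2 + d\right) - 3 = -5 + d$)
$F{\left(m \right)} = - \frac{\left(1 + m\right)^{2}}{2}$ ($F{\left(m \right)} = - \frac{\left(m + 1\right)^{2}}{2} = - \frac{\left(1 + m\right)^{2}}{2}$)
$F{\left(-10 \right)} + 409 u{\left(6 \left(-2\right),7 \right)} = - \frac{\left(1 - 10\right)^{2}}{2} + 409 \left(-5 + 7\right) = - \frac{\left(-9\right)^{2}}{2} + 409 \cdot 2 = \left(- \frac{1}{2}\right) 81 + 818 = - \frac{81}{2} + 818 = \frac{1555}{2}$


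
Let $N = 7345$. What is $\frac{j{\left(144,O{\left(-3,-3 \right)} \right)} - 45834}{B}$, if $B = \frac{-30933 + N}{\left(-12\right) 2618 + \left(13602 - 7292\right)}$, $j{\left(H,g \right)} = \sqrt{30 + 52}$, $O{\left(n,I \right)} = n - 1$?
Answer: $- \frac{287677101}{5897} + \frac{12553 \sqrt{82}}{11794} \approx -48774.0$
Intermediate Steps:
$O{\left(n,I \right)} = -1 + n$ ($O{\left(n,I \right)} = n - 1 = -1 + n$)
$j{\left(H,g \right)} = \sqrt{82}$
$B = \frac{11794}{12553}$ ($B = \frac{-30933 + 7345}{\left(-12\right) 2618 + \left(13602 - 7292\right)} = - \frac{23588}{-31416 + \left(13602 - 7292\right)} = - \frac{23588}{-31416 + 6310} = - \frac{23588}{-25106} = \left(-23588\right) \left(- \frac{1}{25106}\right) = \frac{11794}{12553} \approx 0.93954$)
$\frac{j{\left(144,O{\left(-3,-3 \right)} \right)} - 45834}{B} = \frac{\sqrt{82} - 45834}{\frac{11794}{12553}} = \left(\sqrt{82} - 45834\right) \frac{12553}{11794} = \left(-45834 + \sqrt{82}\right) \frac{12553}{11794} = - \frac{287677101}{5897} + \frac{12553 \sqrt{82}}{11794}$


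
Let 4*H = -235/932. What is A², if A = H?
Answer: 55225/13897984 ≈ 0.0039736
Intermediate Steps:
H = -235/3728 (H = (-235/932)/4 = (-235*1/932)/4 = (¼)*(-235/932) = -235/3728 ≈ -0.063036)
A = -235/3728 ≈ -0.063036
A² = (-235/3728)² = 55225/13897984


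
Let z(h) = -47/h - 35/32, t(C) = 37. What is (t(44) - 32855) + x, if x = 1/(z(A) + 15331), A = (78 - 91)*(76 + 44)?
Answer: -3139330590614/95658803 ≈ -32818.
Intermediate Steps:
A = -1560 (A = -13*120 = -1560)
z(h) = -35/32 - 47/h (z(h) = -47/h - 35*1/32 = -47/h - 35/32 = -35/32 - 47/h)
x = 6240/95658803 (x = 1/((-35/32 - 47/(-1560)) + 15331) = 1/((-35/32 - 47*(-1/1560)) + 15331) = 1/((-35/32 + 47/1560) + 15331) = 1/(-6637/6240 + 15331) = 1/(95658803/6240) = 6240/95658803 ≈ 6.5232e-5)
(t(44) - 32855) + x = (37 - 32855) + 6240/95658803 = -32818 + 6240/95658803 = -3139330590614/95658803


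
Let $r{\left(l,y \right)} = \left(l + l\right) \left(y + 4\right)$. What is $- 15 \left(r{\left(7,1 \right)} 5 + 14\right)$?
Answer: $-5460$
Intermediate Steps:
$r{\left(l,y \right)} = 2 l \left(4 + y\right)$
$- 15 \left(r{\left(7,1 \right)} 5 + 14\right) = - 15 \left(2 \cdot 7 \left(4 + 1\right) 5 + 14\right) = - 15 \left(2 \cdot 7 \cdot 5 \cdot 5 + 14\right) = - 15 \left(70 \cdot 5 + 14\right) = - 15 \left(350 + 14\right) = \left(-15\right) 364 = -5460$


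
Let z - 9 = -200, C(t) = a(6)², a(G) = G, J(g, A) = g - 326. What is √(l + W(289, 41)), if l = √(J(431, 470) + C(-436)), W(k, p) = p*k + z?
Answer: √(11658 + √141) ≈ 108.03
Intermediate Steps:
J(g, A) = -326 + g
C(t) = 36 (C(t) = 6² = 36)
z = -191 (z = 9 - 200 = -191)
W(k, p) = -191 + k*p (W(k, p) = p*k - 191 = k*p - 191 = -191 + k*p)
l = √141 (l = √((-326 + 431) + 36) = √(105 + 36) = √141 ≈ 11.874)
√(l + W(289, 41)) = √(√141 + (-191 + 289*41)) = √(√141 + (-191 + 11849)) = √(√141 + 11658) = √(11658 + √141)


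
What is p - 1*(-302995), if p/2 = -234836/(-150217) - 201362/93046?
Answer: 2117485943600447/6988545491 ≈ 3.0299e+5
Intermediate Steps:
p = -8397445098/6988545491 (p = 2*(-234836/(-150217) - 201362/93046) = 2*(-234836*(-1/150217) - 201362*1/93046) = 2*(234836/150217 - 100681/46523) = 2*(-4198722549/6988545491) = -8397445098/6988545491 ≈ -1.2016)
p - 1*(-302995) = -8397445098/6988545491 - 1*(-302995) = -8397445098/6988545491 + 302995 = 2117485943600447/6988545491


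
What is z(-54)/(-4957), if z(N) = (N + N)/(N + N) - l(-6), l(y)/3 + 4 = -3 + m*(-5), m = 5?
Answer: -97/4957 ≈ -0.019568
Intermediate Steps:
l(y) = -96 (l(y) = -12 + 3*(-3 + 5*(-5)) = -12 + 3*(-3 - 25) = -12 + 3*(-28) = -12 - 84 = -96)
z(N) = 97 (z(N) = (N + N)/(N + N) - 1*(-96) = (2*N)/((2*N)) + 96 = (2*N)*(1/(2*N)) + 96 = 1 + 96 = 97)
z(-54)/(-4957) = 97/(-4957) = 97*(-1/4957) = -97/4957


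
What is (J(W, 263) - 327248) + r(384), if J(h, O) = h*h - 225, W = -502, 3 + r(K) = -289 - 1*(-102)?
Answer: -75659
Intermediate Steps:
r(K) = -190 (r(K) = -3 + (-289 - 1*(-102)) = -3 + (-289 + 102) = -3 - 187 = -190)
J(h, O) = -225 + h² (J(h, O) = h² - 225 = -225 + h²)
(J(W, 263) - 327248) + r(384) = ((-225 + (-502)²) - 327248) - 190 = ((-225 + 252004) - 327248) - 190 = (251779 - 327248) - 190 = -75469 - 190 = -75659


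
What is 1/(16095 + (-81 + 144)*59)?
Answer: 1/19812 ≈ 5.0474e-5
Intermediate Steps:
1/(16095 + (-81 + 144)*59) = 1/(16095 + 63*59) = 1/(16095 + 3717) = 1/19812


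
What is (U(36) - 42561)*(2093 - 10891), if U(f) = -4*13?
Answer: 374909174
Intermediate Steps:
U(f) = -52
(U(36) - 42561)*(2093 - 10891) = (-52 - 42561)*(2093 - 10891) = -42613*(-8798) = 374909174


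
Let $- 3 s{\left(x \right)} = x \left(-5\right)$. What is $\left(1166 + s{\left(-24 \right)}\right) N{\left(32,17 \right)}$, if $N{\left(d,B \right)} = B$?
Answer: $19142$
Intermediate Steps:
$s{\left(x \right)} = \frac{5 x}{3}$ ($s{\left(x \right)} = - \frac{x \left(-5\right)}{3} = - \frac{\left(-5\right) x}{3} = \frac{5 x}{3}$)
$\left(1166 + s{\left(-24 \right)}\right) N{\left(32,17 \right)} = \left(1166 + \frac{5}{3} \left(-24\right)\right) 17 = \left(1166 - 40\right) 17 = 1126 \cdot 17 = 19142$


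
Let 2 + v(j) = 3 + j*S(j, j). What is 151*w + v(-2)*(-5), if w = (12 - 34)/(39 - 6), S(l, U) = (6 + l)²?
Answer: 163/3 ≈ 54.333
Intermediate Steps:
w = -⅔ (w = -22/33 = -22*1/33 = -⅔ ≈ -0.66667)
v(j) = 1 + j*(6 + j)² (v(j) = -2 + (3 + j*(6 + j)²) = 1 + j*(6 + j)²)
151*w + v(-2)*(-5) = 151*(-⅔) + (1 - 2*(6 - 2)²)*(-5) = -302/3 + (1 - 2*4²)*(-5) = -302/3 + (1 - 2*16)*(-5) = -302/3 + (1 - 32)*(-5) = -302/3 - 31*(-5) = -302/3 + 155 = 163/3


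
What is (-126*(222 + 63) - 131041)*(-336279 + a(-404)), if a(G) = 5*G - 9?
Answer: 56480858908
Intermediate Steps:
a(G) = -9 + 5*G
(-126*(222 + 63) - 131041)*(-336279 + a(-404)) = (-126*(222 + 63) - 131041)*(-336279 + (-9 + 5*(-404))) = (-126*285 - 131041)*(-336279 + (-9 - 2020)) = (-35910 - 131041)*(-336279 - 2029) = -166951*(-338308) = 56480858908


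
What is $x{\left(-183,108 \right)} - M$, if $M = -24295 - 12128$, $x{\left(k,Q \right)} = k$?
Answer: $36240$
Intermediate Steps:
$M = -36423$ ($M = -24295 - 12128 = -36423$)
$x{\left(-183,108 \right)} - M = -183 - -36423 = -183 + 36423 = 36240$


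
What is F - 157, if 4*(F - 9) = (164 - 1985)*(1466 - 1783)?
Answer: 576665/4 ≈ 1.4417e+5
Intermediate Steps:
F = 577293/4 (F = 9 + ((164 - 1985)*(1466 - 1783))/4 = 9 + (-1821*(-317))/4 = 9 + (¼)*577257 = 9 + 577257/4 = 577293/4 ≈ 1.4432e+5)
F - 157 = 577293/4 - 157 = 576665/4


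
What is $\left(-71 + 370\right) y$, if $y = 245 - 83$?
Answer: $48438$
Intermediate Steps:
$y = 162$
$\left(-71 + 370\right) y = \left(-71 + 370\right) 162 = 299 \cdot 162 = 48438$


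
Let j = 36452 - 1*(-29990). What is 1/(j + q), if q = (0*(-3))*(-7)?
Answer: 1/66442 ≈ 1.5051e-5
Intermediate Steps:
j = 66442 (j = 36452 + 29990 = 66442)
q = 0 (q = 0*(-7) = 0)
1/(j + q) = 1/(66442 + 0) = 1/66442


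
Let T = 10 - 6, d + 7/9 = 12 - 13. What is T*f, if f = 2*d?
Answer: -128/9 ≈ -14.222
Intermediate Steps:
d = -16/9 (d = -7/9 + (12 - 13) = -7/9 - 1 = -16/9 ≈ -1.7778)
T = 4
f = -32/9 (f = 2*(-16/9) = -32/9 ≈ -3.5556)
T*f = 4*(-32/9) = -128/9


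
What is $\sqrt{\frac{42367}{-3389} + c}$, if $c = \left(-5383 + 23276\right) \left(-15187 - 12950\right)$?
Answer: $\frac{14 i \sqrt{29501767061894}}{3389} \approx 22438.0 i$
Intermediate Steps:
$c = -503455341$ ($c = 17893 \left(-28137\right) = -503455341$)
$\sqrt{\frac{42367}{-3389} + c} = \sqrt{\frac{42367}{-3389} - 503455341} = \sqrt{42367 \left(- \frac{1}{3389}\right) - 503455341} = \sqrt{- \frac{42367}{3389} - 503455341} = \sqrt{- \frac{1706210193016}{3389}} = \frac{14 i \sqrt{29501767061894}}{3389}$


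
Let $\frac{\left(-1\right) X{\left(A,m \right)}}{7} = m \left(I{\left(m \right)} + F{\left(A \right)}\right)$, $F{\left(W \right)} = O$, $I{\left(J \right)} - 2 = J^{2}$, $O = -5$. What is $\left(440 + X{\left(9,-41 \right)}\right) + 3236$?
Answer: $485262$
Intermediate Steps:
$I{\left(J \right)} = 2 + J^{2}$
$F{\left(W \right)} = -5$
$X{\left(A,m \right)} = - 7 m \left(-3 + m^{2}\right)$ ($X{\left(A,m \right)} = - 7 m \left(\left(2 + m^{2}\right) - 5\right) = - 7 m \left(-3 + m^{2}\right)$)
$\left(440 + X{\left(9,-41 \right)}\right) + 3236 = \left(440 + 7 \left(-41\right) \left(3 - \left(-41\right)^{2}\right)\right) + 3236 = \left(440 + 7 \left(-41\right) \left(3 - 1681\right)\right) + 3236 = \left(440 + 7 \left(-41\right) \left(-1678\right)\right) + 3236 = \left(440 + 481586\right) + 3236 = 482026 + 3236 = 485262$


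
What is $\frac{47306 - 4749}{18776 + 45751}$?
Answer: $\frac{42557}{64527} \approx 0.65952$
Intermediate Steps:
$\frac{47306 - 4749}{18776 + 45751} = \frac{42557}{64527}$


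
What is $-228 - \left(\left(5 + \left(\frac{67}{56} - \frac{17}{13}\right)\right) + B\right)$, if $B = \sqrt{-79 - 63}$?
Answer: $- \frac{169543}{728} - i \sqrt{142} \approx -232.89 - 11.916 i$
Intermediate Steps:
$B = i \sqrt{142}$ ($B = \sqrt{-142} = i \sqrt{142} \approx 11.916 i$)
$-228 - \left(\left(5 + \left(\frac{67}{56} - \frac{17}{13}\right)\right) + B\right) = -228 - \left(\left(5 + \left(\frac{67}{56} - \frac{17}{13}\right)\right) + i \sqrt{142}\right) = -228 - \left(\left(5 - \frac{81}{728}\right) + i \sqrt{142}\right) = -228 - \left(\frac{3559}{728} + i \sqrt{142}\right) = - \frac{169543}{728} - i \sqrt{142}$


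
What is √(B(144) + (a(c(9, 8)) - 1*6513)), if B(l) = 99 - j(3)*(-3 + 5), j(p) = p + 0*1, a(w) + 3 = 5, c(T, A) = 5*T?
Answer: I*√6418 ≈ 80.112*I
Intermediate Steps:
a(w) = 2 (a(w) = -3 + 5 = 2)
j(p) = p (j(p) = p + 0 = p)
B(l) = 93 (B(l) = 99 - 3*(-3 + 5) = 99 - 3*2 = 99 - 1*6 = 99 - 6 = 93)
√(B(144) + (a(c(9, 8)) - 1*6513)) = √(93 + (2 - 1*6513)) = √(93 + (2 - 6513)) = √(93 - 6511) = √(-6418) = I*√6418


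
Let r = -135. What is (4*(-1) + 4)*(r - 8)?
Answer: 0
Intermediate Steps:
(4*(-1) + 4)*(r - 8) = (4*(-1) + 4)*(-135 - 8) = (-4 + 4)*(-143) = 0*(-143) = 0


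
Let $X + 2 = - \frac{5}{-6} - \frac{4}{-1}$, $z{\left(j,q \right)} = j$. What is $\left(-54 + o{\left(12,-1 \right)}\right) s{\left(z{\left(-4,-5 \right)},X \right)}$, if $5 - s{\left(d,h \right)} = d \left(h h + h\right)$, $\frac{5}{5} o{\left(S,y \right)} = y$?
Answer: $- \frac{23980}{9} \approx -2664.4$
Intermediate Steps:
$o{\left(S,y \right)} = y$
$X = \frac{17}{6}$ ($X = -2 - \left(-4 - \frac{5}{6}\right) = -2 - - \frac{29}{6} = -2 + \left(\frac{5}{6} + 4\right) = -2 + \frac{29}{6} = \frac{17}{6} \approx 2.8333$)
$s{\left(d,h \right)} = 5 - d \left(h + h^{2}\right)$ ($s{\left(d,h \right)} = 5 - d \left(h h + h\right) = 5 - d \left(h^{2} + h\right) = 5 - d \left(h + h^{2}\right)$)
$\left(-54 + o{\left(12,-1 \right)}\right) s{\left(z{\left(-4,-5 \right)},X \right)} = \left(-54 - 1\right) \left(5 - \left(-4\right) \frac{17}{6} - - 4 \left(\frac{17}{6}\right)^{2}\right) = - 55 \left(5 + \frac{34}{3} - \left(-4\right) \frac{289}{36}\right) = - 55 \left(5 + \frac{34}{3} + \frac{289}{9}\right) = \left(-55\right) \frac{436}{9} = - \frac{23980}{9}$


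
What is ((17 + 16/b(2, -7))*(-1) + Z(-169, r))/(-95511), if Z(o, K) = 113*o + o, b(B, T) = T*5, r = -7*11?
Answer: 224963/1114295 ≈ 0.20189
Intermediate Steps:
r = -77
b(B, T) = 5*T
Z(o, K) = 114*o
((17 + 16/b(2, -7))*(-1) + Z(-169, r))/(-95511) = ((17 + 16/((5*(-7))))*(-1) + 114*(-169))/(-95511) = ((17 + 16/(-35))*(-1) - 19266)*(-1/95511) = ((17 + 16*(-1/35))*(-1) - 19266)*(-1/95511) = ((17 - 16/35)*(-1) - 19266)*(-1/95511) = ((579/35)*(-1) - 19266)*(-1/95511) = (-579/35 - 19266)*(-1/95511) = -674889/35*(-1/95511) = 224963/1114295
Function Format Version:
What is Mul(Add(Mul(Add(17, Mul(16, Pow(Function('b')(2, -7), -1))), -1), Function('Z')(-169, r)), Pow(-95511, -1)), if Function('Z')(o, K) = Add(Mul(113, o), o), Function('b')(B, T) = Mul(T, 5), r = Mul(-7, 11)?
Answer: Rational(224963, 1114295) ≈ 0.20189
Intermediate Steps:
r = -77
Function('b')(B, T) = Mul(5, T)
Function('Z')(o, K) = Mul(114, o)
Mul(Add(Mul(Add(17, Mul(16, Pow(Function('b')(2, -7), -1))), -1), Function('Z')(-169, r)), Pow(-95511, -1)) = Mul(Add(Mul(Add(17, Mul(16, Pow(Mul(5, -7), -1))), -1), Mul(114, -169)), Pow(-95511, -1)) = Mul(Add(Mul(Add(17, Mul(16, Pow(-35, -1))), -1), -19266), Rational(-1, 95511)) = Mul(Add(Mul(Add(17, Mul(16, Rational(-1, 35))), -1), -19266), Rational(-1, 95511)) = Mul(Add(Mul(Add(17, Rational(-16, 35)), -1), -19266), Rational(-1, 95511)) = Mul(Add(Mul(Rational(579, 35), -1), -19266), Rational(-1, 95511)) = Mul(Add(Rational(-579, 35), -19266), Rational(-1, 95511)) = Mul(Rational(-674889, 35), Rational(-1, 95511)) = Rational(224963, 1114295)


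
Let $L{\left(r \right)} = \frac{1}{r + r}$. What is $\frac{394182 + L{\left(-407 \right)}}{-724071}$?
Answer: $- \frac{320864147}{589393794} \approx -0.5444$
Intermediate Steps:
$L{\left(r \right)} = \frac{1}{2 r}$
$\frac{394182 + L{\left(-407 \right)}}{-724071} = \frac{394182 + \frac{1}{2 \left(-407\right)}}{-724071} = \left(394182 + \frac{1}{2} \left(- \frac{1}{407}\right)\right) \left(- \frac{1}{724071}\right) = \left(394182 - \frac{1}{814}\right) \left(- \frac{1}{724071}\right) = \frac{320864147}{814} \left(- \frac{1}{724071}\right) = - \frac{320864147}{589393794}$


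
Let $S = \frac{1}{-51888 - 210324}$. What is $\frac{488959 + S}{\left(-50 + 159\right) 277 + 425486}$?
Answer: $\frac{128210917307}{119484501948} \approx 1.073$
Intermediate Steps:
$S = - \frac{1}{262212}$ ($S = \frac{1}{-262212} = - \frac{1}{262212} \approx -3.8137 \cdot 10^{-6}$)
$\frac{488959 + S}{\left(-50 + 159\right) 277 + 425486} = \frac{488959 - \frac{1}{262212}}{\left(-50 + 159\right) 277 + 425486} = \frac{128210917307}{262212 \left(109 \cdot 277 + 425486\right)} = \frac{128210917307}{262212 \left(30193 + 425486\right)} = \frac{128210917307}{262212 \cdot 455679} = \frac{128210917307}{262212} \cdot \frac{1}{455679} = \frac{128210917307}{119484501948}$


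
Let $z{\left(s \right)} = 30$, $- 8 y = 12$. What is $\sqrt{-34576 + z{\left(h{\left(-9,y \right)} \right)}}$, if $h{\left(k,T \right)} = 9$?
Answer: $i \sqrt{34546} \approx 185.87 i$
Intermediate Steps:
$y = - \frac{3}{2}$ ($y = \left(- \frac{1}{8}\right) 12 = - \frac{3}{2} \approx -1.5$)
$\sqrt{-34576 + z{\left(h{\left(-9,y \right)} \right)}} = \sqrt{-34576 + 30} = \sqrt{-34546} = i \sqrt{34546}$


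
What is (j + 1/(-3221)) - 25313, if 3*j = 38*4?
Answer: -244109930/9663 ≈ -25262.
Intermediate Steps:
j = 152/3 (j = (38*4)/3 = (⅓)*152 = 152/3 ≈ 50.667)
(j + 1/(-3221)) - 25313 = (152/3 + 1/(-3221)) - 25313 = (152/3 - 1/3221) - 25313 = 489589/9663 - 25313 = -244109930/9663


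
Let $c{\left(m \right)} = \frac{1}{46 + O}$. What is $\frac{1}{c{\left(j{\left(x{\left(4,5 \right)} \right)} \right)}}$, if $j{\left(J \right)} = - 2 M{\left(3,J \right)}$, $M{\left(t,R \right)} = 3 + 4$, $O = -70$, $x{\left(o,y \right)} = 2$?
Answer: $-24$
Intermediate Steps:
$M{\left(t,R \right)} = 7$
$j{\left(J \right)} = -14$ ($j{\left(J \right)} = \left(-2\right) 7 = -14$)
$c{\left(m \right)} = - \frac{1}{24}$ ($c{\left(m \right)} = \frac{1}{46 - 70} = \frac{1}{-24} = - \frac{1}{24}$)
$\frac{1}{c{\left(j{\left(x{\left(4,5 \right)} \right)} \right)}} = \frac{1}{- \frac{1}{24}} = -24$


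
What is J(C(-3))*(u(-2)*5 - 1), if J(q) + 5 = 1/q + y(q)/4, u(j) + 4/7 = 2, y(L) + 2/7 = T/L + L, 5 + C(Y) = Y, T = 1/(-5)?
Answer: -346279/7840 ≈ -44.168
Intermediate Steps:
T = -⅕ ≈ -0.20000
C(Y) = -5 + Y
y(L) = -2/7 + L - 1/(5*L) (y(L) = -2/7 + (-1/(5*L) + L) = -2/7 + (L - 1/(5*L)) = -2/7 + L - 1/(5*L))
u(j) = 10/7 (u(j) = -4/7 + 2 = 10/7)
J(q) = -71/14 + q/4 + 19/(20*q) (J(q) = -5 + (1/q + (-2/7 + q - 1/(5*q))/4) = -5 + (1/q + (-2/7 + q - 1/(5*q))*(¼)) = -5 + (1/q + (-1/14 - 1/(20*q) + q/4)) = -5 + (-1/14 + q/4 + 19/(20*q)) = -71/14 + q/4 + 19/(20*q))
J(C(-3))*(u(-2)*5 - 1) = (-71/14 + (-5 - 3)/4 + 19/(20*(-5 - 3)))*((10/7)*5 - 1) = (-71/14 + (¼)*(-8) + (19/20)/(-8))*(50/7 - 1) = (-71/14 - 2 + (19/20)*(-⅛))*(43/7) = (-71/14 - 2 - 19/160)*(43/7) = -8053/1120*43/7 = -346279/7840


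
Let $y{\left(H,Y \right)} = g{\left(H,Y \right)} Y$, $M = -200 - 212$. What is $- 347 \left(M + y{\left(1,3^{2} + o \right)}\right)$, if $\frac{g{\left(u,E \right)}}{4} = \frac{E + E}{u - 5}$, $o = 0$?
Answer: $199178$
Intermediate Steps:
$g{\left(u,E \right)} = \frac{8 E}{-5 + u}$ ($g{\left(u,E \right)} = 4 \frac{E + E}{u - 5} = 4 \frac{2 E}{-5 + u} = \frac{8 E}{-5 + u}$)
$M = -412$ ($M = -200 - 212 = -412$)
$y{\left(H,Y \right)} = \frac{8 Y^{2}}{-5 + H}$ ($y{\left(H,Y \right)} = \frac{8 Y}{-5 + H} Y = \frac{8 Y^{2}}{-5 + H}$)
$- 347 \left(M + y{\left(1,3^{2} + o \right)}\right) = - 347 \left(-412 + \frac{8 \left(3^{2} + 0\right)^{2}}{-5 + 1}\right) = - 347 \left(-412 + \frac{8 \left(9 + 0\right)^{2}}{-4}\right) = - 347 \left(-412 + 8 \cdot 9^{2} \left(- \frac{1}{4}\right)\right) = - 347 \left(-412 + 8 \cdot 81 \left(- \frac{1}{4}\right)\right) = - 347 \left(-412 - 162\right) = \left(-347\right) \left(-574\right) = 199178$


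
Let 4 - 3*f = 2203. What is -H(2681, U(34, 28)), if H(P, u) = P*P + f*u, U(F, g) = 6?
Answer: -7183363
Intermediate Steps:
f = -733 (f = 4/3 - ⅓*2203 = 4/3 - 2203/3 = -733)
H(P, u) = P² - 733*u (H(P, u) = P*P - 733*u = P² - 733*u)
-H(2681, U(34, 28)) = -(2681² - 733*6) = -(7187761 - 4398) = -1*7183363 = -7183363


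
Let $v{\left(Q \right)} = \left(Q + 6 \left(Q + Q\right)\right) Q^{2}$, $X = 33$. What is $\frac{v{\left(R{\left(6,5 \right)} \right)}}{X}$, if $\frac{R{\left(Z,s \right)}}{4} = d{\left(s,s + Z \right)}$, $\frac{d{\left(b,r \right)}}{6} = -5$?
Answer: $- \frac{7488000}{11} \approx -6.8073 \cdot 10^{5}$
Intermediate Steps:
$d{\left(b,r \right)} = -30$ ($d{\left(b,r \right)} = 6 \left(-5\right) = -30$)
$R{\left(Z,s \right)} = -120$ ($R{\left(Z,s \right)} = 4 \left(-30\right) = -120$)
$v{\left(Q \right)} = 13 Q^{3}$ ($v{\left(Q \right)} = \left(Q + 6 \cdot 2 Q\right) Q^{2} = \left(Q + 12 Q\right) Q^{2} = 13 Q Q^{2} = 13 Q^{3}$)
$\frac{v{\left(R{\left(6,5 \right)} \right)}}{X} = \frac{13 \left(-120\right)^{3}}{33} = 13 \left(-1728000\right) \frac{1}{33} = \left(-22464000\right) \frac{1}{33} = - \frac{7488000}{11}$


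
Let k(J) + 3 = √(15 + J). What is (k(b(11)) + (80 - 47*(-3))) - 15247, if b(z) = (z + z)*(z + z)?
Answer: -15029 + √499 ≈ -15007.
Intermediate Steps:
b(z) = 4*z² (b(z) = (2*z)*(2*z) = 4*z²)
k(J) = -3 + √(15 + J)
(k(b(11)) + (80 - 47*(-3))) - 15247 = ((-3 + √(15 + 4*11²)) + (80 - 47*(-3))) - 15247 = ((-3 + √(15 + 4*121)) + (80 + 141)) - 15247 = ((-3 + √(15 + 484)) + 221) - 15247 = ((-3 + √499) + 221) - 15247 = (218 + √499) - 15247 = -15029 + √499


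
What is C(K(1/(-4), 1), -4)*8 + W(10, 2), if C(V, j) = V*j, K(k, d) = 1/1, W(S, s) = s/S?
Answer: -159/5 ≈ -31.800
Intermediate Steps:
K(k, d) = 1
C(K(1/(-4), 1), -4)*8 + W(10, 2) = (1*(-4))*8 + 2/10 = -4*8 + 2*(⅒) = -32 + ⅕ = -159/5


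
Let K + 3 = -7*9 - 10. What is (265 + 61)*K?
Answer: -24776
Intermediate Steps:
K = -76 (K = -3 + (-7*9 - 10) = -3 + (-63 - 10) = -3 - 73 = -76)
(265 + 61)*K = (265 + 61)*(-76) = 326*(-76) = -24776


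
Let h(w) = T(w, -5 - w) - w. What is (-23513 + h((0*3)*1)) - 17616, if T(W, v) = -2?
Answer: -41131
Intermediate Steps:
h(w) = -2 - w
(-23513 + h((0*3)*1)) - 17616 = (-23513 + (-2 - 0*3)) - 17616 = (-23513 + (-2 - 0)) - 17616 = (-23513 + (-2 - 1*0)) - 17616 = (-23513 + (-2 + 0)) - 17616 = (-23513 - 2) - 17616 = -23515 - 17616 = -41131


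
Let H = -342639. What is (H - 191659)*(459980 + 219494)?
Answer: -363041599252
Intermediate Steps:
(H - 191659)*(459980 + 219494) = (-342639 - 191659)*(459980 + 219494) = -534298*679474 = -363041599252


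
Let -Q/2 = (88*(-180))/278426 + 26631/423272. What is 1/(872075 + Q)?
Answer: 29462482468/25693494043213937 ≈ 1.1467e-6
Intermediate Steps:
Q = -355067163/29462482468 (Q = -2*((88*(-180))/278426 + 26631/423272) = -2*(-15840*1/278426 + 26631*(1/423272)) = -2*(-7920/139213 + 26631/423272) = -2*355067163/58924964936 = -355067163/29462482468 ≈ -0.012052)
1/(872075 + Q) = 1/(872075 - 355067163/29462482468) = 1/(25693494043213937/29462482468) = 29462482468/25693494043213937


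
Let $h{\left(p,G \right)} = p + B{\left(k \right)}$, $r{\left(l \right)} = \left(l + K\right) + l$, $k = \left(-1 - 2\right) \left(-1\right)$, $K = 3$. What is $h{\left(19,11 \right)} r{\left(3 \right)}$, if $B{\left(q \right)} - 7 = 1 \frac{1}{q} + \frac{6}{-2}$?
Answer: $210$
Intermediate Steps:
$k = 3$ ($k = \left(-3\right) \left(-1\right) = 3$)
$r{\left(l \right)} = 3 + 2 l$ ($r{\left(l \right)} = \left(l + 3\right) + l = \left(3 + l\right) + l = 3 + 2 l$)
$B{\left(q \right)} = 4 + \frac{1}{q}$ ($B{\left(q \right)} = 7 + \left(1 \frac{1}{q} + \frac{6}{-2}\right) = 7 + \left(\frac{1}{q} + 6 \left(- \frac{1}{2}\right)\right) = 7 - \left(3 - \frac{1}{q}\right) = 4 + \frac{1}{q}$)
$h{\left(p,G \right)} = \frac{13}{3} + p$ ($h{\left(p,G \right)} = p + \left(4 + \frac{1}{3}\right) = p + \frac{13}{3} = \frac{13}{3} + p$)
$h{\left(19,11 \right)} r{\left(3 \right)} = \left(\frac{13}{3} + 19\right) \left(3 + 2 \cdot 3\right) = \frac{70 \left(3 + 6\right)}{3} = \frac{70}{3} \cdot 9 = 210$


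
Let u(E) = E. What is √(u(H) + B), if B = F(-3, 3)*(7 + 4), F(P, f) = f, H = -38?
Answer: I*√5 ≈ 2.2361*I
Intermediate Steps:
B = 33 (B = 3*(7 + 4) = 3*11 = 33)
√(u(H) + B) = √(-38 + 33) = √(-5) = I*√5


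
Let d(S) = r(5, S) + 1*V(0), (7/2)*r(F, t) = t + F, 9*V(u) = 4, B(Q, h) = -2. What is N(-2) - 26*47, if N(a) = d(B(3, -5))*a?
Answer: -77150/63 ≈ -1224.6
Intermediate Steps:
V(u) = 4/9 (V(u) = (⅑)*4 = 4/9)
r(F, t) = 2*F/7 + 2*t/7 (r(F, t) = 2*(t + F)/7 = 2*(F + t)/7 = 2*F/7 + 2*t/7)
d(S) = 118/63 + 2*S/7 (d(S) = ((2/7)*5 + 2*S/7) + 1*(4/9) = (10/7 + 2*S/7) + 4/9 = 118/63 + 2*S/7)
N(a) = 82*a/63 (N(a) = (118/63 + (2/7)*(-2))*a = (118/63 - 4/7)*a = 82*a/63)
N(-2) - 26*47 = (82/63)*(-2) - 26*47 = -164/63 - 1222 = -77150/63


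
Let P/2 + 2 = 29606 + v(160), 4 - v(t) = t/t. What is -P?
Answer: -59214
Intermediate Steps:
v(t) = 3 (v(t) = 4 - t/t = 4 - 1*1 = 4 - 1 = 3)
P = 59214 (P = -4 + 2*(29606 + 3) = -4 + 2*29609 = -4 + 59218 = 59214)
-P = -1*59214 = -59214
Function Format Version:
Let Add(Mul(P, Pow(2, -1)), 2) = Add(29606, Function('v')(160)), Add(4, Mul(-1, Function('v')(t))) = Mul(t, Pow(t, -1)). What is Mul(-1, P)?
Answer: -59214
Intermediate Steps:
Function('v')(t) = 3 (Function('v')(t) = Add(4, Mul(-1, Mul(t, Pow(t, -1)))) = Add(4, Mul(-1, 1)) = Add(4, -1) = 3)
P = 59214 (P = Add(-4, Mul(2, Add(29606, 3))) = Add(-4, Mul(2, 29609)) = Add(-4, 59218) = 59214)
Mul(-1, P) = Mul(-1, 59214) = -59214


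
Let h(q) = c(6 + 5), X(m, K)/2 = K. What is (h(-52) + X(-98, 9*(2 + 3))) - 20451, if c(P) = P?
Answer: -20350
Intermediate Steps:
X(m, K) = 2*K
h(q) = 11 (h(q) = 6 + 5 = 11)
(h(-52) + X(-98, 9*(2 + 3))) - 20451 = (11 + 2*(9*(2 + 3))) - 20451 = (11 + 2*(9*5)) - 20451 = (11 + 2*45) - 20451 = (11 + 90) - 20451 = 101 - 20451 = -20350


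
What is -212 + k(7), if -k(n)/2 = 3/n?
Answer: -1490/7 ≈ -212.86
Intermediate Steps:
k(n) = -6/n
-212 + k(7) = -212 - 6/7 = -1490/7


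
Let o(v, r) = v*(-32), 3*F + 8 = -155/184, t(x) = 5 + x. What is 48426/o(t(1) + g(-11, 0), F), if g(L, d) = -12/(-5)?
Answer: -5765/32 ≈ -180.16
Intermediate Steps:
g(L, d) = 12/5 (g(L, d) = -12*(-⅕) = 12/5)
F = -1627/552 (F = -8/3 + (-155/184)/3 = -8/3 + (-155*1/184)/3 = -8/3 + (⅓)*(-155/184) = -8/3 - 155/552 = -1627/552 ≈ -2.9475)
o(v, r) = -32*v
48426/o(t(1) + g(-11, 0), F) = 48426/((-32*((5 + 1) + 12/5))) = 48426/((-32*(6 + 12/5))) = 48426/((-32*42/5)) = 48426/(-1344/5) = 48426*(-5/1344) = -5765/32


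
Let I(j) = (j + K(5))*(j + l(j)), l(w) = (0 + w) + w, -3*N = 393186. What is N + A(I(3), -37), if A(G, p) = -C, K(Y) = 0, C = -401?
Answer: -130661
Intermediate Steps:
N = -131062 (N = -1/3*393186 = -131062)
l(w) = 2*w (l(w) = w + w = 2*w)
I(j) = 3*j**2 (I(j) = (j + 0)*(j + 2*j) = j*(3*j) = 3*j**2)
A(G, p) = 401 (A(G, p) = -1*(-401) = 401)
N + A(I(3), -37) = -131062 + 401 = -130661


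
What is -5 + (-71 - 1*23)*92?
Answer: -8653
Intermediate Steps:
-5 + (-71 - 1*23)*92 = -5 + (-71 - 23)*92 = -5 - 94*92 = -5 - 8648 = -8653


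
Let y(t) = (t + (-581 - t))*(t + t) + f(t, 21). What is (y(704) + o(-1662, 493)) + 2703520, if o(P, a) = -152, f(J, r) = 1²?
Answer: 1885321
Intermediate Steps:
f(J, r) = 1
y(t) = 1 - 1162*t (y(t) = (t + (-581 - t))*(t + t) + 1 = -1162*t + 1 = 1 - 1162*t)
(y(704) + o(-1662, 493)) + 2703520 = ((1 - 1162*704) - 152) + 2703520 = ((1 - 818048) - 152) + 2703520 = (-818047 - 152) + 2703520 = -818199 + 2703520 = 1885321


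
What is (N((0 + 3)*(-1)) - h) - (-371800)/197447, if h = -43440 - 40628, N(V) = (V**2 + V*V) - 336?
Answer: 16536558050/197447 ≈ 83752.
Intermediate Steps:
N(V) = -336 + 2*V**2 (N(V) = (V**2 + V**2) - 336 = 2*V**2 - 336 = -336 + 2*V**2)
h = -84068
(N((0 + 3)*(-1)) - h) - (-371800)/197447 = ((-336 + 2*((0 + 3)*(-1))**2) - 1*(-84068)) - (-371800)/197447 = ((-336 + 2*(3*(-1))**2) + 84068) - (-371800)/197447 = ((-336 + 2*(-3)**2) + 84068) - 1*(-371800/197447) = ((-336 + 2*9) + 84068) + 371800/197447 = ((-336 + 18) + 84068) + 371800/197447 = (-318 + 84068) + 371800/197447 = 83750 + 371800/197447 = 16536558050/197447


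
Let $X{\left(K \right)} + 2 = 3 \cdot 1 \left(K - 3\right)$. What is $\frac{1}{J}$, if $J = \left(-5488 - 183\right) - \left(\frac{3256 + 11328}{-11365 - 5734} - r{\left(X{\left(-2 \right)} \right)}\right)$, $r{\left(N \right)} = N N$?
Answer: $- \frac{17099}{92012234} \approx -0.00018583$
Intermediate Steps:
$X{\left(K \right)} = -11 + 3 K$ ($X{\left(K \right)} = -2 + 3 \cdot 1 \left(K - 3\right) = -2 + 3 \cdot 1 \left(-3 + K\right) = -2 + 3 \left(-3 + K\right) = -2 + \left(-9 + 3 K\right) = -11 + 3 K$)
$r{\left(N \right)} = N^{2}$
$J = - \frac{92012234}{17099}$ ($J = \left(-5488 - 183\right) - \left(\frac{3256 + 11328}{-11365 - 5734} - \left(-11 + 3 \left(-2\right)\right)^{2}\right) = \left(-5488 - 183\right) - \left(\frac{14584}{-17099} - \left(-11 - 6\right)^{2}\right) = -5671 - \left(14584 \left(- \frac{1}{17099}\right) - \left(-17\right)^{2}\right) = -5671 - \left(- \frac{14584}{17099} - 289\right) = -5671 - - \frac{4956195}{17099} = -5671 + \frac{4956195}{17099} = - \frac{92012234}{17099} \approx -5381.1$)
$\frac{1}{J} = \frac{1}{- \frac{92012234}{17099}} = - \frac{17099}{92012234}$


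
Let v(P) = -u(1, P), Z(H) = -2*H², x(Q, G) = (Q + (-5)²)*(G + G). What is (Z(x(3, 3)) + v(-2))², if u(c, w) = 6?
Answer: 3187054116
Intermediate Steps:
x(Q, G) = 2*G*(25 + Q) (x(Q, G) = (Q + 25)*(2*G) = (25 + Q)*(2*G) = 2*G*(25 + Q))
v(P) = -6 (v(P) = -1*6 = -6)
(Z(x(3, 3)) + v(-2))² = (-2*36*(25 + 3)² - 6)² = (-2*(2*3*28)² - 6)² = (-2*168² - 6)² = (-2*28224 - 6)² = (-56448 - 6)² = (-56454)² = 3187054116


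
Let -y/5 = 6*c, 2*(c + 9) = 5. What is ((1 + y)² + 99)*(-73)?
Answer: -2811595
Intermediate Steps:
c = -13/2 (c = -9 + (½)*5 = -9 + 5/2 = -13/2 ≈ -6.5000)
y = 195 (y = -30*(-13)/2 = -5*(-39) = 195)
((1 + y)² + 99)*(-73) = ((1 + 195)² + 99)*(-73) = (196² + 99)*(-73) = (38416 + 99)*(-73) = 38515*(-73) = -2811595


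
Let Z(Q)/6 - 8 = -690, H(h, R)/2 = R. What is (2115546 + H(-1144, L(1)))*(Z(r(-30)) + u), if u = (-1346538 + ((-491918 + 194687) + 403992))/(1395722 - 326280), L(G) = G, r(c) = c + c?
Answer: -420936012998394/48611 ≈ -8.6593e+9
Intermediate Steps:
r(c) = 2*c
H(h, R) = 2*R
Z(Q) = -4092 (Z(Q) = 48 + 6*(-690) = 48 - 4140 = -4092)
u = -112707/97222 (u = (-1346538 + (-297231 + 403992))/1069442 = (-1346538 + 106761)*(1/1069442) = -1239777*1/1069442 = -112707/97222 ≈ -1.1593)
(2115546 + H(-1144, L(1)))*(Z(r(-30)) + u) = (2115546 + 2*1)*(-4092 - 112707/97222) = (2115546 + 2)*(-397945131/97222) = 2115548*(-397945131/97222) = -420936012998394/48611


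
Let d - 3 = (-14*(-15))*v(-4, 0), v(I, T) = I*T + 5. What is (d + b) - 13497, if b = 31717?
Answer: 19273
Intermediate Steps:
v(I, T) = 5 + I*T
d = 1053 (d = 3 + (-14*(-15))*(5 - 4*0) = 3 + 210*(5 + 0) = 3 + 210*5 = 3 + 1050 = 1053)
(d + b) - 13497 = (1053 + 31717) - 13497 = 32770 - 13497 = 19273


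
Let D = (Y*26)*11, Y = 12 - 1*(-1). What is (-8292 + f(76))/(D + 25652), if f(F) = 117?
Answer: -545/1958 ≈ -0.27835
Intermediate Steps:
Y = 13 (Y = 12 + 1 = 13)
D = 3718 (D = (13*26)*11 = 338*11 = 3718)
(-8292 + f(76))/(D + 25652) = (-8292 + 117)/(3718 + 25652) = -8175/29370 = -8175*1/29370 = -545/1958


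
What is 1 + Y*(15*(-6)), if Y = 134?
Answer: -12059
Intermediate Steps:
1 + Y*(15*(-6)) = 1 + 134*(15*(-6)) = 1 + 134*(-90) = 1 - 12060 = -12059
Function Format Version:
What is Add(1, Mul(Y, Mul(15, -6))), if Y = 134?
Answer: -12059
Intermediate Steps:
Add(1, Mul(Y, Mul(15, -6))) = Add(1, Mul(134, Mul(15, -6))) = Add(1, Mul(134, -90)) = Add(1, -12060) = -12059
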